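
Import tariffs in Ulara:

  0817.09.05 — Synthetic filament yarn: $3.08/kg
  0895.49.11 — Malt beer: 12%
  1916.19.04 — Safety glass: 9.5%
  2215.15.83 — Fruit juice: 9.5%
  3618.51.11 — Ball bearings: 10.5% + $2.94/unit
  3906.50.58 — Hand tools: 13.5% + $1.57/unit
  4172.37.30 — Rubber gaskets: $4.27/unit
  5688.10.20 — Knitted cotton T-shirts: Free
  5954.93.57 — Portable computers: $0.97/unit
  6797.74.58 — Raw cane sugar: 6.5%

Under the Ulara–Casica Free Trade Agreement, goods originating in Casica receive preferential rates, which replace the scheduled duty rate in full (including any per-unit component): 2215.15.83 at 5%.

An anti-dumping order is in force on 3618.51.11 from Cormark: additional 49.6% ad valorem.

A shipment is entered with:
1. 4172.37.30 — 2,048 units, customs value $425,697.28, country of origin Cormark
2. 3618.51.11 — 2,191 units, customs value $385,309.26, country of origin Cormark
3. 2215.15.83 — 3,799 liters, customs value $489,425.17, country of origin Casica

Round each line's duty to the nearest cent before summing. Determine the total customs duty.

$271,228.63

Line 1 (4172.37.30, Cormark, 2,048 units, $425,697.28):
Base rate for 4172.37.30 is $4.27/unit.
Duty = 2,048 × $4.27 = $8,744.96.
Line 2 (3618.51.11, Cormark, 2,191 units, $385,309.26):
Base rate for 3618.51.11 is 10.5% + $2.94/unit.
Additional duty on 3618.51.11 from Cormark: +49.6%. Applied ad valorem rate: 10.5% + 49.6% = 60.1%.
Duty = $385,309.26 × 60.1% + 2,191 × $2.94 = $238,012.41.
Line 3 (2215.15.83, Casica, 3,799 liters, $489,425.17):
Base rate for 2215.15.83 is 9.5%.
Origin Casica qualifies under the Ulara–Casica agreement and 2215.15.83 is covered: preferential rate 5% applies instead.
Duty = $489,425.17 × 5% = $24,471.26.
Total = $8,744.96 + $238,012.41 + $24,471.26 = $271,228.63.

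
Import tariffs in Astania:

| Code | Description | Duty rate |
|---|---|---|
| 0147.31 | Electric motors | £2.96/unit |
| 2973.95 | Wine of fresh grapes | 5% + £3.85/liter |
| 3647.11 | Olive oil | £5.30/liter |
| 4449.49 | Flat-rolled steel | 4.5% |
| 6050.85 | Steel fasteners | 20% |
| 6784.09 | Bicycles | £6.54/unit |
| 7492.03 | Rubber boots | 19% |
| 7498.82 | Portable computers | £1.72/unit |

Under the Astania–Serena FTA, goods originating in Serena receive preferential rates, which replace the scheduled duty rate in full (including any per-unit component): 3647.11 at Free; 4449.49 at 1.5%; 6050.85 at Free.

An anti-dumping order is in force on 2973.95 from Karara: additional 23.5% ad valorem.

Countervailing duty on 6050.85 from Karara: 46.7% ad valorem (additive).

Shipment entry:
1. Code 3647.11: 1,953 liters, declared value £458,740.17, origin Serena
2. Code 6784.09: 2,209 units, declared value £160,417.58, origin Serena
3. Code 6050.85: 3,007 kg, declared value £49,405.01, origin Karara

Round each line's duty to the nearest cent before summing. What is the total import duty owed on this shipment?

Line 1 (3647.11, Serena, 1,953 liters, £458,740.17):
Base rate for 3647.11 is £5.30/liter.
Origin Serena qualifies under the Astania–Serena agreement and 3647.11 is covered: preferential rate Free applies instead.
Duty = £458,740.17 × 0% = £0.00.
Line 2 (6784.09, Serena, 2,209 units, £160,417.58):
Base rate for 6784.09 is £6.54/unit.
Origin Serena is the FTA partner but 6784.09 is not on the preference list; base rate stands.
Duty = 2,209 × £6.54 = £14,446.86.
Line 3 (6050.85, Karara, 3,007 kg, £49,405.01):
Base rate for 6050.85 is 20%.
6050.85 has an FTA preferential rate, but origin Karara is not Serena; base rate stands.
Additional duty on 6050.85 from Karara: +46.7%. Applied ad valorem rate: 20% + 46.7% = 66.7%.
Duty = £49,405.01 × 66.7% = £32,953.14.
Total = £0.00 + £14,446.86 + £32,953.14 = £47,400.00.

£47,400.00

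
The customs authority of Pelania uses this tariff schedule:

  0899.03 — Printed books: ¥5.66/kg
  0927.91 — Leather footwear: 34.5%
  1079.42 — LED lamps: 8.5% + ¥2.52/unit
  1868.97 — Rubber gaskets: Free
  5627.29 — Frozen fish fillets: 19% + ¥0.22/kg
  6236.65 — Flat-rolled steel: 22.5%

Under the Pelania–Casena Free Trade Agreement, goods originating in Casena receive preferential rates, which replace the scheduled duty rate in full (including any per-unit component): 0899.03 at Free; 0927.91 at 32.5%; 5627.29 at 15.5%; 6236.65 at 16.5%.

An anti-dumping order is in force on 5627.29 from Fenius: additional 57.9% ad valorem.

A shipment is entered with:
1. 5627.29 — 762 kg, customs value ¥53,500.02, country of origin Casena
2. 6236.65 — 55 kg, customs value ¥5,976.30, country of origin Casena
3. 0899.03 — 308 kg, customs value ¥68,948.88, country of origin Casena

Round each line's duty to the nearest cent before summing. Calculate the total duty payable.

Line 1 (5627.29, Casena, 762 kg, ¥53,500.02):
Base rate for 5627.29 is 19% + ¥0.22/kg.
Origin Casena qualifies under the Pelania–Casena agreement and 5627.29 is covered: preferential rate 15.5% applies instead.
The additional-duty order on 5627.29 targets Fenius, not Casena; it does not apply.
Duty = ¥53,500.02 × 15.5% = ¥8,292.50.
Line 2 (6236.65, Casena, 55 kg, ¥5,976.30):
Base rate for 6236.65 is 22.5%.
Origin Casena qualifies under the Pelania–Casena agreement and 6236.65 is covered: preferential rate 16.5% applies instead.
Duty = ¥5,976.30 × 16.5% = ¥986.09.
Line 3 (0899.03, Casena, 308 kg, ¥68,948.88):
Base rate for 0899.03 is ¥5.66/kg.
Origin Casena qualifies under the Pelania–Casena agreement and 0899.03 is covered: preferential rate Free applies instead.
Duty = ¥68,948.88 × 0% = ¥0.00.
Total = ¥8,292.50 + ¥986.09 + ¥0.00 = ¥9,278.59.

¥9,278.59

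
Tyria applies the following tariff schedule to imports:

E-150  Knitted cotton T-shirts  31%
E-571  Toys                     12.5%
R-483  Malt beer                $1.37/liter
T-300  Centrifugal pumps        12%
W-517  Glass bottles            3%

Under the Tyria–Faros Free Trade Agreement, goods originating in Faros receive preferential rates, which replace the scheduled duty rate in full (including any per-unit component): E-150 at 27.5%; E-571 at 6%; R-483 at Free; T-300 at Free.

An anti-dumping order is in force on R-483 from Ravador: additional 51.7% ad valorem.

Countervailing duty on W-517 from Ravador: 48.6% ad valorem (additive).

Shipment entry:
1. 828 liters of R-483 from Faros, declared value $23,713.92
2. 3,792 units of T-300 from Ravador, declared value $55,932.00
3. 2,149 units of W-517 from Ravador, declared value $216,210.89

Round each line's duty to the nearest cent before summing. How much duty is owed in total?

$118,276.66

Line 1 (R-483, Faros, 828 liters, $23,713.92):
Base rate for R-483 is $1.37/liter.
Origin Faros qualifies under the Tyria–Faros agreement and R-483 is covered: preferential rate Free applies instead.
The additional-duty order on R-483 targets Ravador, not Faros; it does not apply.
Duty = $23,713.92 × 0% = $0.00.
Line 2 (T-300, Ravador, 3,792 units, $55,932.00):
Base rate for T-300 is 12%.
T-300 has an FTA preferential rate, but origin Ravador is not Faros; base rate stands.
Duty = $55,932.00 × 12% = $6,711.84.
Line 3 (W-517, Ravador, 2,149 units, $216,210.89):
Base rate for W-517 is 3%.
Additional duty on W-517 from Ravador: +48.6%. Applied ad valorem rate: 3% + 48.6% = 51.6%.
Duty = $216,210.89 × 51.6% = $111,564.82.
Total = $0.00 + $6,711.84 + $111,564.82 = $118,276.66.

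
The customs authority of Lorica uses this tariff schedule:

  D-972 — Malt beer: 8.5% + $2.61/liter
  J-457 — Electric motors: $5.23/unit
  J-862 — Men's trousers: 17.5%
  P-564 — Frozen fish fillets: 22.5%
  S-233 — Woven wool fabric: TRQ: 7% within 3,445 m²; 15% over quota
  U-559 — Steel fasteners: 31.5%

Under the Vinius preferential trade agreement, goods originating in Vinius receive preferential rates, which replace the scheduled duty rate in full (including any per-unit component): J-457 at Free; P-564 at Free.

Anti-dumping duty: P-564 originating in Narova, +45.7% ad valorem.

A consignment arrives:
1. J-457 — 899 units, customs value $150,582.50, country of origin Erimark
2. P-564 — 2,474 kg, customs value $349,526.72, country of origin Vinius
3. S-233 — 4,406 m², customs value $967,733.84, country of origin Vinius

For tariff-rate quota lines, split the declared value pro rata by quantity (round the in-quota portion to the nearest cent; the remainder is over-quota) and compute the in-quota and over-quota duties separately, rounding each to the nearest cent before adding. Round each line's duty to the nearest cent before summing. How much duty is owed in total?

$89,329.07

Line 1 (J-457, Erimark, 899 units, $150,582.50):
Base rate for J-457 is $5.23/unit.
J-457 has an FTA preferential rate, but origin Erimark is not Vinius; base rate stands.
Duty = 899 × $5.23 = $4,701.77.
Line 2 (P-564, Vinius, 2,474 kg, $349,526.72):
Base rate for P-564 is 22.5%.
Origin Vinius qualifies under the Lorica–Vinius agreement and P-564 is covered: preferential rate Free applies instead.
The additional-duty order on P-564 targets Narova, not Vinius; it does not apply.
Duty = $349,526.72 × 0% = $0.00.
Line 3 (S-233, Vinius, 4,406 m², $967,733.84):
Code S-233 is under a tariff-rate quota (threshold 3,445 m²). In-quota: 3,445 m² at 7%; over-quota: 961 m² at 15%.
Pro-rata value split: in-quota = $967,733.84 × 3,445/4,406 = $756,659.80; over-quota = $967,733.84 − $756,659.80 = $211,074.04.
In-quota duty = $756,659.80 × 7% = $52,966.19. Over-quota duty = $211,074.04 × 15% = $31,661.11.
Line duty = $52,966.19 + $31,661.11 = $84,627.30.
Total = $4,701.77 + $0.00 + $84,627.30 = $89,329.07.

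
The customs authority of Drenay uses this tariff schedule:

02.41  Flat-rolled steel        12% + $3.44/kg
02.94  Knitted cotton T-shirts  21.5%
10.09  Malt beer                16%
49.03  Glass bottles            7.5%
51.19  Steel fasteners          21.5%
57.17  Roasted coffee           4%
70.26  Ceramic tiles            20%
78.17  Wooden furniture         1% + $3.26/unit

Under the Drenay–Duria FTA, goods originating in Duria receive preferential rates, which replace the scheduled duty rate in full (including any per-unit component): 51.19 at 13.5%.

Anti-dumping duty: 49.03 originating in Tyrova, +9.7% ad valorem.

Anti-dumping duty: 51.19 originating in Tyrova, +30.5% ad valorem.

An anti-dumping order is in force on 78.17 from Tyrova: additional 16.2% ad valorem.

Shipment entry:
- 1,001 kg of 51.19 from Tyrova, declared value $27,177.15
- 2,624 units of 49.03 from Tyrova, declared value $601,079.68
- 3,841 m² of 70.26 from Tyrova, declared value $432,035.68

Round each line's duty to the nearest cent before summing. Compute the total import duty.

$203,924.96

Line 1 (51.19, Tyrova, 1,001 kg, $27,177.15):
Base rate for 51.19 is 21.5%.
51.19 has an FTA preferential rate, but origin Tyrova is not Duria; base rate stands.
Additional duty on 51.19 from Tyrova: +30.5%. Applied ad valorem rate: 21.5% + 30.5% = 52%.
Duty = $27,177.15 × 52% = $14,132.12.
Line 2 (49.03, Tyrova, 2,624 units, $601,079.68):
Base rate for 49.03 is 7.5%.
Additional duty on 49.03 from Tyrova: +9.7%. Applied ad valorem rate: 7.5% + 9.7% = 17.2%.
Duty = $601,079.68 × 17.2% = $103,385.70.
Line 3 (70.26, Tyrova, 3,841 m², $432,035.68):
Base rate for 70.26 is 20%.
Duty = $432,035.68 × 20% = $86,407.14.
Total = $14,132.12 + $103,385.70 + $86,407.14 = $203,924.96.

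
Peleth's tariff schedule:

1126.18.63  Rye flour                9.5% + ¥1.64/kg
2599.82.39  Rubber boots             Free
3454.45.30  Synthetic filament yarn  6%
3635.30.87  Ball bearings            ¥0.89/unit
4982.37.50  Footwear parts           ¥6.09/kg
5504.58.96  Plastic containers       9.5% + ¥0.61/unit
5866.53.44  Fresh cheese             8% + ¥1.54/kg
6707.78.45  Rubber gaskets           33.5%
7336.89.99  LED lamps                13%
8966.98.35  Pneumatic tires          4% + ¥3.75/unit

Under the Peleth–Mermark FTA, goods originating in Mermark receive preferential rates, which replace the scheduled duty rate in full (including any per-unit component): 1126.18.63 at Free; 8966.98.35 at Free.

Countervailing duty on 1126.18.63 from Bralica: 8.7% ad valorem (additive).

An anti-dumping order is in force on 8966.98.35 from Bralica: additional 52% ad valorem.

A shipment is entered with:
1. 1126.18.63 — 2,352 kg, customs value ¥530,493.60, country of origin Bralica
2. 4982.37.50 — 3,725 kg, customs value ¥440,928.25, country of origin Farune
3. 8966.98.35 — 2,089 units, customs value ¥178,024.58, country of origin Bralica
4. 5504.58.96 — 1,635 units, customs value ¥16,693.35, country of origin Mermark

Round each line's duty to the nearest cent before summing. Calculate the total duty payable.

Line 1 (1126.18.63, Bralica, 2,352 kg, ¥530,493.60):
Base rate for 1126.18.63 is 9.5% + ¥1.64/kg.
1126.18.63 has an FTA preferential rate, but origin Bralica is not Mermark; base rate stands.
Additional duty on 1126.18.63 from Bralica: +8.7%. Applied ad valorem rate: 9.5% + 8.7% = 18.2%.
Duty = ¥530,493.60 × 18.2% + 2,352 × ¥1.64 = ¥100,407.12.
Line 2 (4982.37.50, Farune, 3,725 kg, ¥440,928.25):
Base rate for 4982.37.50 is ¥6.09/kg.
Duty = 3,725 × ¥6.09 = ¥22,685.25.
Line 3 (8966.98.35, Bralica, 2,089 units, ¥178,024.58):
Base rate for 8966.98.35 is 4% + ¥3.75/unit.
8966.98.35 has an FTA preferential rate, but origin Bralica is not Mermark; base rate stands.
Additional duty on 8966.98.35 from Bralica: +52%. Applied ad valorem rate: 4% + 52% = 56%.
Duty = ¥178,024.58 × 56% + 2,089 × ¥3.75 = ¥107,527.51.
Line 4 (5504.58.96, Mermark, 1,635 units, ¥16,693.35):
Base rate for 5504.58.96 is 9.5% + ¥0.61/unit.
Origin Mermark is the FTA partner but 5504.58.96 is not on the preference list; base rate stands.
Duty = ¥16,693.35 × 9.5% + 1,635 × ¥0.61 = ¥2,583.22.
Total = ¥100,407.12 + ¥22,685.25 + ¥107,527.51 + ¥2,583.22 = ¥233,203.10.

¥233,203.10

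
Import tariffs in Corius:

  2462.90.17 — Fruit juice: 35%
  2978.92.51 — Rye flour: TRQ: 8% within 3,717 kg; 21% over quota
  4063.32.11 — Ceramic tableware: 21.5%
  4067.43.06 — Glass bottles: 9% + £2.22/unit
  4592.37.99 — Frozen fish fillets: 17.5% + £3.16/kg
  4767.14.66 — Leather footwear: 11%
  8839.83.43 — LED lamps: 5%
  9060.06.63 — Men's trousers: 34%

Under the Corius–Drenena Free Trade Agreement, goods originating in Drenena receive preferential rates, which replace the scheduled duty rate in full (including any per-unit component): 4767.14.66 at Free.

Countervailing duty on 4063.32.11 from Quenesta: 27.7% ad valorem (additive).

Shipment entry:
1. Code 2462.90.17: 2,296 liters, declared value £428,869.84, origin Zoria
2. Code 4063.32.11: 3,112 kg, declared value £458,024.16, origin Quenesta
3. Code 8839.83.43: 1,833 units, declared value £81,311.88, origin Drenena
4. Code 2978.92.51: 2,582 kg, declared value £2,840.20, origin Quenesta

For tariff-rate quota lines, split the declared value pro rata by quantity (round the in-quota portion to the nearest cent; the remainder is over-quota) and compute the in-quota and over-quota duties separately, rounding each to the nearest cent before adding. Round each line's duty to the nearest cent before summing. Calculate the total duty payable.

£379,745.14

Line 1 (2462.90.17, Zoria, 2,296 liters, £428,869.84):
Base rate for 2462.90.17 is 35%.
Duty = £428,869.84 × 35% = £150,104.44.
Line 2 (4063.32.11, Quenesta, 3,112 kg, £458,024.16):
Base rate for 4063.32.11 is 21.5%.
Additional duty on 4063.32.11 from Quenesta: +27.7%. Applied ad valorem rate: 21.5% + 27.7% = 49.2%.
Duty = £458,024.16 × 49.2% = £225,347.89.
Line 3 (8839.83.43, Drenena, 1,833 units, £81,311.88):
Base rate for 8839.83.43 is 5%.
Origin Drenena is the FTA partner but 8839.83.43 is not on the preference list; base rate stands.
Duty = £81,311.88 × 5% = £4,065.59.
Line 4 (2978.92.51, Quenesta, 2,582 kg, £2,840.20):
Code 2978.92.51 is under a tariff-rate quota (threshold 3,717 kg). Quantity 2,582 kg is within the quota, so the in-quota rate 8% applies to the full value.
Duty = £2,840.20 × 8% = £227.22.
Total = £150,104.44 + £225,347.89 + £4,065.59 + £227.22 = £379,745.14.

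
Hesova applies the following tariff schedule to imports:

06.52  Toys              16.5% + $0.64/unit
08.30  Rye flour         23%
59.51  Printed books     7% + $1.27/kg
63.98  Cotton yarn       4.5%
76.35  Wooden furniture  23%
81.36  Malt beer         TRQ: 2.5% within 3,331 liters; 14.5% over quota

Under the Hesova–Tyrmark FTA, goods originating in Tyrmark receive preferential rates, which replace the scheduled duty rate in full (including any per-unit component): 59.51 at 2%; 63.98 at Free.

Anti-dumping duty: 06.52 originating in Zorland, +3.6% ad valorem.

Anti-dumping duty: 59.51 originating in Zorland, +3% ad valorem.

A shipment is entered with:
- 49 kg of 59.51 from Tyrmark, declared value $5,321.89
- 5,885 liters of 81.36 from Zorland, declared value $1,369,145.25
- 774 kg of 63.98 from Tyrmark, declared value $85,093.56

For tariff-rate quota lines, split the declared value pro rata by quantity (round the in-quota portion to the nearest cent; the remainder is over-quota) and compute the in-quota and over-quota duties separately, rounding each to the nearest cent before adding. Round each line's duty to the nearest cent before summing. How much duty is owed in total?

$105,637.64

Line 1 (59.51, Tyrmark, 49 kg, $5,321.89):
Base rate for 59.51 is 7% + $1.27/kg.
Origin Tyrmark qualifies under the Hesova–Tyrmark agreement and 59.51 is covered: preferential rate 2% applies instead.
The additional-duty order on 59.51 targets Zorland, not Tyrmark; it does not apply.
Duty = $5,321.89 × 2% = $106.44.
Line 2 (81.36, Zorland, 5,885 liters, $1,369,145.25):
Code 81.36 is under a tariff-rate quota (threshold 3,331 liters). In-quota: 3,331 liters at 2.5%; over-quota: 2,554 liters at 14.5%.
Pro-rata value split: in-quota = $1,369,145.25 × 3,331/5,885 = $774,957.15; over-quota = $1,369,145.25 − $774,957.15 = $594,188.10.
In-quota duty = $774,957.15 × 2.5% = $19,373.93. Over-quota duty = $594,188.10 × 14.5% = $86,157.27.
Line duty = $19,373.93 + $86,157.27 = $105,531.20.
Line 3 (63.98, Tyrmark, 774 kg, $85,093.56):
Base rate for 63.98 is 4.5%.
Origin Tyrmark qualifies under the Hesova–Tyrmark agreement and 63.98 is covered: preferential rate Free applies instead.
Duty = $85,093.56 × 0% = $0.00.
Total = $106.44 + $105,531.20 + $0.00 = $105,637.64.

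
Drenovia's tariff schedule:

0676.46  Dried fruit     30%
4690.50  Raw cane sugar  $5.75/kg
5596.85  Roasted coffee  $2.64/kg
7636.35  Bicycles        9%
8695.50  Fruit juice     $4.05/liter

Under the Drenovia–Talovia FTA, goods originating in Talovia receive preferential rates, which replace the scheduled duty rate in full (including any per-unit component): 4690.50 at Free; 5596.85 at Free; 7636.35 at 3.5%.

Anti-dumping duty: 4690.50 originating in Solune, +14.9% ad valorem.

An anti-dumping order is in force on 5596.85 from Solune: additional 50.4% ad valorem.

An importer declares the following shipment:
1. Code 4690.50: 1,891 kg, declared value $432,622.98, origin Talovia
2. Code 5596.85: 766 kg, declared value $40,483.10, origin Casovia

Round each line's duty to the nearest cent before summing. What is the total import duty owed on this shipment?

Line 1 (4690.50, Talovia, 1,891 kg, $432,622.98):
Base rate for 4690.50 is $5.75/kg.
Origin Talovia qualifies under the Drenovia–Talovia agreement and 4690.50 is covered: preferential rate Free applies instead.
The additional-duty order on 4690.50 targets Solune, not Talovia; it does not apply.
Duty = $432,622.98 × 0% = $0.00.
Line 2 (5596.85, Casovia, 766 kg, $40,483.10):
Base rate for 5596.85 is $2.64/kg.
5596.85 has an FTA preferential rate, but origin Casovia is not Talovia; base rate stands.
The additional-duty order on 5596.85 targets Solune, not Casovia; it does not apply.
Duty = 766 × $2.64 = $2,022.24.
Total = $0.00 + $2,022.24 = $2,022.24.

$2,022.24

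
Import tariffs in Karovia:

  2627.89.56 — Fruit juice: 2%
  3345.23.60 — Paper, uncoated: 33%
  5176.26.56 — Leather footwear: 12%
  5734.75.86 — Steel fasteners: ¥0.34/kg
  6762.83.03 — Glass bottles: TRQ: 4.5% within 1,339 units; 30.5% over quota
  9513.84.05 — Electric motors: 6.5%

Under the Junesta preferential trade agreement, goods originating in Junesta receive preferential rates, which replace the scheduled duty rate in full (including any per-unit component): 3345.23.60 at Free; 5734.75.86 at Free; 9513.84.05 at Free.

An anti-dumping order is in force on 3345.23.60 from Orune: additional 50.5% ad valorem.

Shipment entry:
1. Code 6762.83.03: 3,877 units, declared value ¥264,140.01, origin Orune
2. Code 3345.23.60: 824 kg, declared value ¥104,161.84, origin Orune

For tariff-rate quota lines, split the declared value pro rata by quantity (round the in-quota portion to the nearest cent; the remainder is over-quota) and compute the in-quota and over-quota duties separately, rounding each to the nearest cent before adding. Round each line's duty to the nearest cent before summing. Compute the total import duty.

¥143,819.06

Line 1 (6762.83.03, Orune, 3,877 units, ¥264,140.01):
Code 6762.83.03 is under a tariff-rate quota (threshold 1,339 units). In-quota: 1,339 units at 4.5%; over-quota: 2,538 units at 30.5%.
Pro-rata value split: in-quota = ¥264,140.01 × 1,339/3,877 = ¥91,226.07; over-quota = ¥264,140.01 − ¥91,226.07 = ¥172,913.94.
In-quota duty = ¥91,226.07 × 4.5% = ¥4,105.17. Over-quota duty = ¥172,913.94 × 30.5% = ¥52,738.75.
Line duty = ¥4,105.17 + ¥52,738.75 = ¥56,843.92.
Line 2 (3345.23.60, Orune, 824 kg, ¥104,161.84):
Base rate for 3345.23.60 is 33%.
3345.23.60 has an FTA preferential rate, but origin Orune is not Junesta; base rate stands.
Additional duty on 3345.23.60 from Orune: +50.5%. Applied ad valorem rate: 33% + 50.5% = 83.5%.
Duty = ¥104,161.84 × 83.5% = ¥86,975.14.
Total = ¥56,843.92 + ¥86,975.14 = ¥143,819.06.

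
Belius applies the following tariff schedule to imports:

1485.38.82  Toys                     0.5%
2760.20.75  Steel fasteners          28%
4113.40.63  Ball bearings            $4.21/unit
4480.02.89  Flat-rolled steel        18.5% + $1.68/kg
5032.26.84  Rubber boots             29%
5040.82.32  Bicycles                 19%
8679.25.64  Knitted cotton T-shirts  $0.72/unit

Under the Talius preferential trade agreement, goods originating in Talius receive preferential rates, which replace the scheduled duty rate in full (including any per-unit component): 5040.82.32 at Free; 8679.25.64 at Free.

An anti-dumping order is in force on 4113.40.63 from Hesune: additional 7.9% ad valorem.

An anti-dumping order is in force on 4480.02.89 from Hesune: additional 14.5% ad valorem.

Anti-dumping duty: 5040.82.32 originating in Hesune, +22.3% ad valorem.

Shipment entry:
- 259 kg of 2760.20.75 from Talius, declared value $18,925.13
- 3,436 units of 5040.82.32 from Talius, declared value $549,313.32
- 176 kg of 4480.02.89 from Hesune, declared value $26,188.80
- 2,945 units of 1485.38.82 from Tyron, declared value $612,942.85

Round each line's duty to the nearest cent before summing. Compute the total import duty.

$17,301.73

Line 1 (2760.20.75, Talius, 259 kg, $18,925.13):
Base rate for 2760.20.75 is 28%.
Origin Talius is the FTA partner but 2760.20.75 is not on the preference list; base rate stands.
Duty = $18,925.13 × 28% = $5,299.04.
Line 2 (5040.82.32, Talius, 3,436 units, $549,313.32):
Base rate for 5040.82.32 is 19%.
Origin Talius qualifies under the Belius–Talius agreement and 5040.82.32 is covered: preferential rate Free applies instead.
The additional-duty order on 5040.82.32 targets Hesune, not Talius; it does not apply.
Duty = $549,313.32 × 0% = $0.00.
Line 3 (4480.02.89, Hesune, 176 kg, $26,188.80):
Base rate for 4480.02.89 is 18.5% + $1.68/kg.
Additional duty on 4480.02.89 from Hesune: +14.5%. Applied ad valorem rate: 18.5% + 14.5% = 33%.
Duty = $26,188.80 × 33% + 176 × $1.68 = $8,937.98.
Line 4 (1485.38.82, Tyron, 2,945 units, $612,942.85):
Base rate for 1485.38.82 is 0.5%.
Duty = $612,942.85 × 0.5% = $3,064.71.
Total = $5,299.04 + $0.00 + $8,937.98 + $3,064.71 = $17,301.73.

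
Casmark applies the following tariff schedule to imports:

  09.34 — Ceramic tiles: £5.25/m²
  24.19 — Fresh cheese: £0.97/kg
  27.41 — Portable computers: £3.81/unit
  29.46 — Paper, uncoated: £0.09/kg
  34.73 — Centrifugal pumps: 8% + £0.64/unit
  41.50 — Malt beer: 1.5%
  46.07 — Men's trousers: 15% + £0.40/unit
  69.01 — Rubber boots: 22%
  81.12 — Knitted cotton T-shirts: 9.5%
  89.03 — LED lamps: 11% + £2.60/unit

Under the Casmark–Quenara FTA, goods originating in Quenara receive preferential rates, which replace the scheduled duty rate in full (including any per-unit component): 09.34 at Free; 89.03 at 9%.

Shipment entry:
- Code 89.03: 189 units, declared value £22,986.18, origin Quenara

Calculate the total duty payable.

£2,068.76

Line 1 (89.03, Quenara, 189 units, £22,986.18):
Base rate for 89.03 is 11% + £2.60/unit.
Origin Quenara qualifies under the Casmark–Quenara agreement and 89.03 is covered: preferential rate 9% applies instead.
Duty = £22,986.18 × 9% = £2,068.76.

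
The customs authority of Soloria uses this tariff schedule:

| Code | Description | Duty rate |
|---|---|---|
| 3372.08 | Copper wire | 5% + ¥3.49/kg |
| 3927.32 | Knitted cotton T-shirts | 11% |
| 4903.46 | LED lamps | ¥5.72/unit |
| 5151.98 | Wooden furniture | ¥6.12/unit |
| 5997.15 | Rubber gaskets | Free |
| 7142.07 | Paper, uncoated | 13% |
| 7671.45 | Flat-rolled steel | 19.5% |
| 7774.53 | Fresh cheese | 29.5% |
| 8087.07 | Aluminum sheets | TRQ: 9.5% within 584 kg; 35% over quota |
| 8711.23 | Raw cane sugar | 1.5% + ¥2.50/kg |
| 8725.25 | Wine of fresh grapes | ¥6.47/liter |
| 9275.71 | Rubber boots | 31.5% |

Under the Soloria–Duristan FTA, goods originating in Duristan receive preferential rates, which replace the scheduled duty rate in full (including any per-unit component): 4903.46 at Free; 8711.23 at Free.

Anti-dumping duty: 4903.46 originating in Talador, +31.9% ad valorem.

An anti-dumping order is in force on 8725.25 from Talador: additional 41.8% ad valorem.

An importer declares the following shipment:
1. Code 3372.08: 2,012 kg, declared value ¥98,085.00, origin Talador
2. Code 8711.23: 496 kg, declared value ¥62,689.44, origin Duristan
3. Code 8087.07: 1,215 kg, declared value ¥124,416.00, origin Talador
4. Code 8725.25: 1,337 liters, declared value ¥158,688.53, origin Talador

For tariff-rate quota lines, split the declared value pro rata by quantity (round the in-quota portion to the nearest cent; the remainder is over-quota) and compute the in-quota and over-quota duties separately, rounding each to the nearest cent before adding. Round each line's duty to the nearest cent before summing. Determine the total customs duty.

¥115,204.52

Line 1 (3372.08, Talador, 2,012 kg, ¥98,085.00):
Base rate for 3372.08 is 5% + ¥3.49/kg.
Duty = ¥98,085.00 × 5% + 2,012 × ¥3.49 = ¥11,926.13.
Line 2 (8711.23, Duristan, 496 kg, ¥62,689.44):
Base rate for 8711.23 is 1.5% + ¥2.50/kg.
Origin Duristan qualifies under the Soloria–Duristan agreement and 8711.23 is covered: preferential rate Free applies instead.
Duty = ¥62,689.44 × 0% = ¥0.00.
Line 3 (8087.07, Talador, 1,215 kg, ¥124,416.00):
Code 8087.07 is under a tariff-rate quota (threshold 584 kg). In-quota: 584 kg at 9.5%; over-quota: 631 kg at 35%.
Pro-rata value split: in-quota = ¥124,416.00 × 584/1,215 = ¥59,801.60; over-quota = ¥124,416.00 − ¥59,801.60 = ¥64,614.40.
In-quota duty = ¥59,801.60 × 9.5% = ¥5,681.15. Over-quota duty = ¥64,614.40 × 35% = ¥22,615.04.
Line duty = ¥5,681.15 + ¥22,615.04 = ¥28,296.19.
Line 4 (8725.25, Talador, 1,337 liters, ¥158,688.53):
Base rate for 8725.25 is ¥6.47/liter.
Additional duty on 8725.25 from Talador: +41.8% ad valorem. Applied ad valorem rate = 41.8%.
Duty = ¥158,688.53 × 41.8% + 1,337 × ¥6.47 = ¥74,982.20.
Total = ¥11,926.13 + ¥0.00 + ¥28,296.19 + ¥74,982.20 = ¥115,204.52.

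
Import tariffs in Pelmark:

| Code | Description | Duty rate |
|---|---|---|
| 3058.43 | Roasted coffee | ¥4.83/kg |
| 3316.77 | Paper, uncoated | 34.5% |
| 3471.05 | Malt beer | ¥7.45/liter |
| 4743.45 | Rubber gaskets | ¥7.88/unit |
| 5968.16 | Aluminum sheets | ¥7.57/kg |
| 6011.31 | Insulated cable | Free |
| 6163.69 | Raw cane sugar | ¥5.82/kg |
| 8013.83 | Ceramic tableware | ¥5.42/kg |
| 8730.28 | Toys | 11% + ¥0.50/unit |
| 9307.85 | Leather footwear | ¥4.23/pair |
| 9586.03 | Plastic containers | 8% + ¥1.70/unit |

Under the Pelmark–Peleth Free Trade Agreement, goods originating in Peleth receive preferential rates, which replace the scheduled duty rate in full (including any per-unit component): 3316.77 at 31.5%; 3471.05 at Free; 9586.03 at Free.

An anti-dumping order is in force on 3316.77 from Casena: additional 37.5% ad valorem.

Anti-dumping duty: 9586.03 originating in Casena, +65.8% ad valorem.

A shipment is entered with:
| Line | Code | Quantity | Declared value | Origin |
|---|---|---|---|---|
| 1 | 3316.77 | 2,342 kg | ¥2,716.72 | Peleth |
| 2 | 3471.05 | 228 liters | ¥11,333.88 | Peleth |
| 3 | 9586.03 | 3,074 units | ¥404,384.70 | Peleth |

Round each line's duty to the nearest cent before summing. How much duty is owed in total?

Line 1 (3316.77, Peleth, 2,342 kg, ¥2,716.72):
Base rate for 3316.77 is 34.5%.
Origin Peleth qualifies under the Pelmark–Peleth agreement and 3316.77 is covered: preferential rate 31.5% applies instead.
The additional-duty order on 3316.77 targets Casena, not Peleth; it does not apply.
Duty = ¥2,716.72 × 31.5% = ¥855.77.
Line 2 (3471.05, Peleth, 228 liters, ¥11,333.88):
Base rate for 3471.05 is ¥7.45/liter.
Origin Peleth qualifies under the Pelmark–Peleth agreement and 3471.05 is covered: preferential rate Free applies instead.
Duty = ¥11,333.88 × 0% = ¥0.00.
Line 3 (9586.03, Peleth, 3,074 units, ¥404,384.70):
Base rate for 9586.03 is 8% + ¥1.70/unit.
Origin Peleth qualifies under the Pelmark–Peleth agreement and 9586.03 is covered: preferential rate Free applies instead.
The additional-duty order on 9586.03 targets Casena, not Peleth; it does not apply.
Duty = ¥404,384.70 × 0% = ¥0.00.
Total = ¥855.77 + ¥0.00 + ¥0.00 = ¥855.77.

¥855.77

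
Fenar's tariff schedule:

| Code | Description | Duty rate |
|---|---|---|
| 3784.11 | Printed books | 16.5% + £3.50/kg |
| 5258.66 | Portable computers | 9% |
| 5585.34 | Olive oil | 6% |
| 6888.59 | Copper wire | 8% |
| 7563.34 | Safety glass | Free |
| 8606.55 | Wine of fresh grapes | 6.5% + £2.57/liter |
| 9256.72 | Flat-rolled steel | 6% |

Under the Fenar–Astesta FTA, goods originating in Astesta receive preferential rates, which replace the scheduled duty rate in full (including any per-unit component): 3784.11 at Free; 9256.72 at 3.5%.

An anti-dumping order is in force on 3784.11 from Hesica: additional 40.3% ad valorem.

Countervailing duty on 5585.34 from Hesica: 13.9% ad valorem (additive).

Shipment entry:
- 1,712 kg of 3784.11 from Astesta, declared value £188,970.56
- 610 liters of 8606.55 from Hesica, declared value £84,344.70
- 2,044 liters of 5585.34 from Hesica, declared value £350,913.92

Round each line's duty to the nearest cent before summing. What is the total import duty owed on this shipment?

Line 1 (3784.11, Astesta, 1,712 kg, £188,970.56):
Base rate for 3784.11 is 16.5% + £3.50/kg.
Origin Astesta qualifies under the Fenar–Astesta agreement and 3784.11 is covered: preferential rate Free applies instead.
The additional-duty order on 3784.11 targets Hesica, not Astesta; it does not apply.
Duty = £188,970.56 × 0% = £0.00.
Line 2 (8606.55, Hesica, 610 liters, £84,344.70):
Base rate for 8606.55 is 6.5% + £2.57/liter.
Duty = £84,344.70 × 6.5% + 610 × £2.57 = £7,050.11.
Line 3 (5585.34, Hesica, 2,044 liters, £350,913.92):
Base rate for 5585.34 is 6%.
Additional duty on 5585.34 from Hesica: +13.9%. Applied ad valorem rate: 6% + 13.9% = 19.9%.
Duty = £350,913.92 × 19.9% = £69,831.87.
Total = £0.00 + £7,050.11 + £69,831.87 = £76,881.98.

£76,881.98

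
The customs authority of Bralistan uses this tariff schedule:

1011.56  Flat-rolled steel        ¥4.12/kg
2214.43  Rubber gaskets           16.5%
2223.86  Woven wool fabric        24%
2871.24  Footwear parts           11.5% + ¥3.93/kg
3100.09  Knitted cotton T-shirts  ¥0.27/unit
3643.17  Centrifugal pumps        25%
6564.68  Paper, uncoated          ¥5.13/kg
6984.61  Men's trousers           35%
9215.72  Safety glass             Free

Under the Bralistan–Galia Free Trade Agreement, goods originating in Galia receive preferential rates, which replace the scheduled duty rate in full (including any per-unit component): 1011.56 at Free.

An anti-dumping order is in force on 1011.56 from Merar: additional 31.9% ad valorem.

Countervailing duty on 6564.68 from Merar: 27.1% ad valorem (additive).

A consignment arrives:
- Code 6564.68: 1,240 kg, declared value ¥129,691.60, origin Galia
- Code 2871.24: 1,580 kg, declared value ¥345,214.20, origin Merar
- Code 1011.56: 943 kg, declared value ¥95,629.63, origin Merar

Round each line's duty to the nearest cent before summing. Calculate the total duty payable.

¥86,661.24

Line 1 (6564.68, Galia, 1,240 kg, ¥129,691.60):
Base rate for 6564.68 is ¥5.13/kg.
Origin Galia is the FTA partner but 6564.68 is not on the preference list; base rate stands.
The additional-duty order on 6564.68 targets Merar, not Galia; it does not apply.
Duty = 1,240 × ¥5.13 = ¥6,361.20.
Line 2 (2871.24, Merar, 1,580 kg, ¥345,214.20):
Base rate for 2871.24 is 11.5% + ¥3.93/kg.
Duty = ¥345,214.20 × 11.5% + 1,580 × ¥3.93 = ¥45,909.03.
Line 3 (1011.56, Merar, 943 kg, ¥95,629.63):
Base rate for 1011.56 is ¥4.12/kg.
1011.56 has an FTA preferential rate, but origin Merar is not Galia; base rate stands.
Additional duty on 1011.56 from Merar: +31.9% ad valorem. Applied ad valorem rate = 31.9%.
Duty = ¥95,629.63 × 31.9% + 943 × ¥4.12 = ¥34,391.01.
Total = ¥6,361.20 + ¥45,909.03 + ¥34,391.01 = ¥86,661.24.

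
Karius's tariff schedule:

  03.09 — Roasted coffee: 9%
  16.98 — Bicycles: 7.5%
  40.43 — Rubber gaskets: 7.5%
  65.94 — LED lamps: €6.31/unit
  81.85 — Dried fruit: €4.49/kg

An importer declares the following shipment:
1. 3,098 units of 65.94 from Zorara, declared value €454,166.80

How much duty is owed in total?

Line 1 (65.94, Zorara, 3,098 units, €454,166.80):
Base rate for 65.94 is €6.31/unit.
Duty = 3,098 × €6.31 = €19,548.38.

€19,548.38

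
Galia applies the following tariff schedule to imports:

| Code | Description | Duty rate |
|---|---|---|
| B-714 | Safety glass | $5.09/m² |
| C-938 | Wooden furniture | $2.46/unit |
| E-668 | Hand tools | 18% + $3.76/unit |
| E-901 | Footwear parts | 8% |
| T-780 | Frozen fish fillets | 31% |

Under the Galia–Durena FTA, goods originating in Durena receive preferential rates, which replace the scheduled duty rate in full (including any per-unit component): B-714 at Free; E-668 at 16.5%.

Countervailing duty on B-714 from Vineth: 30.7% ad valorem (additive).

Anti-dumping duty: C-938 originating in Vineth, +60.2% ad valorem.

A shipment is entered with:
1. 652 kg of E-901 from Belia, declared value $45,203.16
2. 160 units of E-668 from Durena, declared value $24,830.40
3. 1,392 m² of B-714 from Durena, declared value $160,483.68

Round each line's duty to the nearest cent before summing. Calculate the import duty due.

$7,713.27

Line 1 (E-901, Belia, 652 kg, $45,203.16):
Base rate for E-901 is 8%.
Duty = $45,203.16 × 8% = $3,616.25.
Line 2 (E-668, Durena, 160 units, $24,830.40):
Base rate for E-668 is 18% + $3.76/unit.
Origin Durena qualifies under the Galia–Durena agreement and E-668 is covered: preferential rate 16.5% applies instead.
Duty = $24,830.40 × 16.5% = $4,097.02.
Line 3 (B-714, Durena, 1,392 m², $160,483.68):
Base rate for B-714 is $5.09/m².
Origin Durena qualifies under the Galia–Durena agreement and B-714 is covered: preferential rate Free applies instead.
The additional-duty order on B-714 targets Vineth, not Durena; it does not apply.
Duty = $160,483.68 × 0% = $0.00.
Total = $3,616.25 + $4,097.02 + $0.00 = $7,713.27.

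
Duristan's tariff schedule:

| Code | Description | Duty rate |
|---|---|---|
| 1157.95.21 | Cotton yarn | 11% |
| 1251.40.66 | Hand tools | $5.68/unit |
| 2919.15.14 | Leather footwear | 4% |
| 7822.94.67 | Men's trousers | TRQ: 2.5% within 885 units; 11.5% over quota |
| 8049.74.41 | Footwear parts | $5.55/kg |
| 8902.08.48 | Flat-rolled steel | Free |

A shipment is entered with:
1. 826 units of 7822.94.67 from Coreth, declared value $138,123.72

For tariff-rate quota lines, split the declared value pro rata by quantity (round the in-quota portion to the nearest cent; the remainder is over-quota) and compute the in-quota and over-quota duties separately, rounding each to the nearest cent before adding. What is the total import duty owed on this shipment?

$3,453.09

Line 1 (7822.94.67, Coreth, 826 units, $138,123.72):
Code 7822.94.67 is under a tariff-rate quota (threshold 885 units). Quantity 826 units is within the quota, so the in-quota rate 2.5% applies to the full value.
Duty = $138,123.72 × 2.5% = $3,453.09.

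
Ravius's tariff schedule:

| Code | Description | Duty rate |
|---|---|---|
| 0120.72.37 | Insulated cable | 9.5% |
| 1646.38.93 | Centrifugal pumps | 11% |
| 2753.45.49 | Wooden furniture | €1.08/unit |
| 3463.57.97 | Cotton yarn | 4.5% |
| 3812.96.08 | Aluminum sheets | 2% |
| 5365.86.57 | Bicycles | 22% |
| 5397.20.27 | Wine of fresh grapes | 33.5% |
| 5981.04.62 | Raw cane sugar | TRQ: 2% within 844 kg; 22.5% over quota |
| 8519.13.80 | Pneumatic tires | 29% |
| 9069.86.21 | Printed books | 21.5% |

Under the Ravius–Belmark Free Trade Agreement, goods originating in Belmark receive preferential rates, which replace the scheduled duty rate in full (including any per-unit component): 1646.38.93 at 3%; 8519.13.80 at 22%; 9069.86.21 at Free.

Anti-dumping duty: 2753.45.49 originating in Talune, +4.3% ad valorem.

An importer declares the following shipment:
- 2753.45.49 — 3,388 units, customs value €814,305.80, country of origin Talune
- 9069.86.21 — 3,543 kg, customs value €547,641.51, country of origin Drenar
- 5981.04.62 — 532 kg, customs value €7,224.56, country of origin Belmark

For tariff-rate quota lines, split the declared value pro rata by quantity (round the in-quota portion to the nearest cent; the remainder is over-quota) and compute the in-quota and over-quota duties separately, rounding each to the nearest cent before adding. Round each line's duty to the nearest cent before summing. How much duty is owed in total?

Line 1 (2753.45.49, Talune, 3,388 units, €814,305.80):
Base rate for 2753.45.49 is €1.08/unit.
Additional duty on 2753.45.49 from Talune: +4.3% ad valorem. Applied ad valorem rate = 4.3%.
Duty = €814,305.80 × 4.3% + 3,388 × €1.08 = €38,674.19.
Line 2 (9069.86.21, Drenar, 3,543 kg, €547,641.51):
Base rate for 9069.86.21 is 21.5%.
9069.86.21 has an FTA preferential rate, but origin Drenar is not Belmark; base rate stands.
Duty = €547,641.51 × 21.5% = €117,742.92.
Line 3 (5981.04.62, Belmark, 532 kg, €7,224.56):
Code 5981.04.62 is under a tariff-rate quota (threshold 844 kg). Quantity 532 kg is within the quota, so the in-quota rate 2% applies to the full value.
Duty = €7,224.56 × 2% = €144.49.
Total = €38,674.19 + €117,742.92 + €144.49 = €156,561.60.

€156,561.60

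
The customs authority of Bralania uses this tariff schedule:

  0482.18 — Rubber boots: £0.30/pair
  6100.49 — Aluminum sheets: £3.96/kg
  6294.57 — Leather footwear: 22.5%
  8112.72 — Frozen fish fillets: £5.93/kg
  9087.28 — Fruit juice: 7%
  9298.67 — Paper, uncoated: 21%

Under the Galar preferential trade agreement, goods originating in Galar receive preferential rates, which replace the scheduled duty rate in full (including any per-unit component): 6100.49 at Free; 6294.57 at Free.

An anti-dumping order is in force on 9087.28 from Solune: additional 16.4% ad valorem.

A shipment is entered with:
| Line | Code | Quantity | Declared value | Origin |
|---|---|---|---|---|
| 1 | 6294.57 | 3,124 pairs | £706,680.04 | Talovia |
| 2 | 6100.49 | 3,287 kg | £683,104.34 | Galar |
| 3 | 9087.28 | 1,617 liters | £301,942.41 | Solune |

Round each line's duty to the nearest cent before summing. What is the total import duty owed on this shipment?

Line 1 (6294.57, Talovia, 3,124 pairs, £706,680.04):
Base rate for 6294.57 is 22.5%.
6294.57 has an FTA preferential rate, but origin Talovia is not Galar; base rate stands.
Duty = £706,680.04 × 22.5% = £159,003.01.
Line 2 (6100.49, Galar, 3,287 kg, £683,104.34):
Base rate for 6100.49 is £3.96/kg.
Origin Galar qualifies under the Bralania–Galar agreement and 6100.49 is covered: preferential rate Free applies instead.
Duty = £683,104.34 × 0% = £0.00.
Line 3 (9087.28, Solune, 1,617 liters, £301,942.41):
Base rate for 9087.28 is 7%.
Additional duty on 9087.28 from Solune: +16.4%. Applied ad valorem rate: 7% + 16.4% = 23.4%.
Duty = £301,942.41 × 23.4% = £70,654.52.
Total = £159,003.01 + £0.00 + £70,654.52 = £229,657.53.

£229,657.53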